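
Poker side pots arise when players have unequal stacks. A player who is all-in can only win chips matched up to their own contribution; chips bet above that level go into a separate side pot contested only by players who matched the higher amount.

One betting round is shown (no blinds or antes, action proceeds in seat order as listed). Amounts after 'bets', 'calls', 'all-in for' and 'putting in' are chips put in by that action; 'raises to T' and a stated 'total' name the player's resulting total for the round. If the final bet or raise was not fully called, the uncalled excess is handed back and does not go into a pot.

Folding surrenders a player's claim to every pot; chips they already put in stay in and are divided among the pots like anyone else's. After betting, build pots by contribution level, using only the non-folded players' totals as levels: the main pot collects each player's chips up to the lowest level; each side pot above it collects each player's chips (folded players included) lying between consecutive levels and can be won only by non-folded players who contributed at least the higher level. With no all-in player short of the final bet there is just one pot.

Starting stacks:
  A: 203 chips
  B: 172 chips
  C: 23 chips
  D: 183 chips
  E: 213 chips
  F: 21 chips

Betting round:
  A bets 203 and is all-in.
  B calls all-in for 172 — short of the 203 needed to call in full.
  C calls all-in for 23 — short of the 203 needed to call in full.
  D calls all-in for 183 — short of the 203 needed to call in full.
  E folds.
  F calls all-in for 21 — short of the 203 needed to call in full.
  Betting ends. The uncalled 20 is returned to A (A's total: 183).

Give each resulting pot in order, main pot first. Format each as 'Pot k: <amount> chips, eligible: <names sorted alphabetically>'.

Contributions (after 20 returned to A): A=183, B=172, C=23, D=183, F=21
Folded: E
Pot levels (distinct totals of non-folded players): 21, 23, 172, 183
Layer 1-21: 21 each from A, B, C, D, F = 21*5 = 105 chips; eligible A, B, C, D, F
Layer 22-23: 2 each from A, B, C, D = 2*4 = 8 chips; eligible A, B, C, D
Layer 24-172: 149 each from A, B, D = 149*3 = 447 chips; eligible A, B, D
Layer 173-183: 11 each from A, D = 11*2 = 22 chips; eligible A, D

Pot 1: 105 chips, eligible: A, B, C, D, F
Pot 2: 8 chips, eligible: A, B, C, D
Pot 3: 447 chips, eligible: A, B, D
Pot 4: 22 chips, eligible: A, D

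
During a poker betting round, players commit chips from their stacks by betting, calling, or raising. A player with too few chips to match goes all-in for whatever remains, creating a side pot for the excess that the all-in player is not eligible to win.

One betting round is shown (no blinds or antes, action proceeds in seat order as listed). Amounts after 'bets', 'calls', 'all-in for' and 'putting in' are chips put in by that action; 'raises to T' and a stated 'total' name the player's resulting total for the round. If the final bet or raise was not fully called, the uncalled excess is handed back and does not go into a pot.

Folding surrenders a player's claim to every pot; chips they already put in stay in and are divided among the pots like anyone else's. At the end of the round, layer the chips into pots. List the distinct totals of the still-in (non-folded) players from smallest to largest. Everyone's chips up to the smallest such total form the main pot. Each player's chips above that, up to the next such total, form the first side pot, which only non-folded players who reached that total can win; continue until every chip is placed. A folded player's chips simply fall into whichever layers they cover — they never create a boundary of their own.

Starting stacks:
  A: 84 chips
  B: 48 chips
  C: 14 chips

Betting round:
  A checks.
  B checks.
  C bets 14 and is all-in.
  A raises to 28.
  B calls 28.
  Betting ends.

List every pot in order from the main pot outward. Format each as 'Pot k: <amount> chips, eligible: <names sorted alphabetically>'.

Contributions: A=28, B=28, C=14
Pot levels (distinct totals of non-folded players): 14, 28
Layer 1-14: 14 each from A, B, C = 14*3 = 42 chips; eligible A, B, C
Layer 15-28: 14 each from A, B = 14*2 = 28 chips; eligible A, B

Pot 1: 42 chips, eligible: A, B, C
Pot 2: 28 chips, eligible: A, B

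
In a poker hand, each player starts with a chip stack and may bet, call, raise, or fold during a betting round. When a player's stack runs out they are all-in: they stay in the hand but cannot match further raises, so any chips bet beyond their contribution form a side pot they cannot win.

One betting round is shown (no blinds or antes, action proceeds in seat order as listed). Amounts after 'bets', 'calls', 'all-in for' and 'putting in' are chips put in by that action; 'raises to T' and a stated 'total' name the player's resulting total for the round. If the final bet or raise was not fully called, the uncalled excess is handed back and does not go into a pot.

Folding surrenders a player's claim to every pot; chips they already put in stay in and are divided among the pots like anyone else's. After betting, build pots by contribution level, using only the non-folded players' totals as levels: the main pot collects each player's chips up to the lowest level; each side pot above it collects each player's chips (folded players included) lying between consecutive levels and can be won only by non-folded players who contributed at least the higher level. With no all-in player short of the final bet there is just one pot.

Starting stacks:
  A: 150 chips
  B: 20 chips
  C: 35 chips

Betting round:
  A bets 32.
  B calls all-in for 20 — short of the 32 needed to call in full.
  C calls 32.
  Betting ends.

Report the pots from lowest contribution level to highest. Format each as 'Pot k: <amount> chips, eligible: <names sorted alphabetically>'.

Pot 1: 60 chips, eligible: A, B, C
Pot 2: 24 chips, eligible: A, C

Derivation:
Contributions: A=32, B=20, C=32
Pot levels (distinct totals of non-folded players): 20, 32
Layer 1-20: 20 each from A, B, C = 20*3 = 60 chips; eligible A, B, C
Layer 21-32: 12 each from A, C = 12*2 = 24 chips; eligible A, C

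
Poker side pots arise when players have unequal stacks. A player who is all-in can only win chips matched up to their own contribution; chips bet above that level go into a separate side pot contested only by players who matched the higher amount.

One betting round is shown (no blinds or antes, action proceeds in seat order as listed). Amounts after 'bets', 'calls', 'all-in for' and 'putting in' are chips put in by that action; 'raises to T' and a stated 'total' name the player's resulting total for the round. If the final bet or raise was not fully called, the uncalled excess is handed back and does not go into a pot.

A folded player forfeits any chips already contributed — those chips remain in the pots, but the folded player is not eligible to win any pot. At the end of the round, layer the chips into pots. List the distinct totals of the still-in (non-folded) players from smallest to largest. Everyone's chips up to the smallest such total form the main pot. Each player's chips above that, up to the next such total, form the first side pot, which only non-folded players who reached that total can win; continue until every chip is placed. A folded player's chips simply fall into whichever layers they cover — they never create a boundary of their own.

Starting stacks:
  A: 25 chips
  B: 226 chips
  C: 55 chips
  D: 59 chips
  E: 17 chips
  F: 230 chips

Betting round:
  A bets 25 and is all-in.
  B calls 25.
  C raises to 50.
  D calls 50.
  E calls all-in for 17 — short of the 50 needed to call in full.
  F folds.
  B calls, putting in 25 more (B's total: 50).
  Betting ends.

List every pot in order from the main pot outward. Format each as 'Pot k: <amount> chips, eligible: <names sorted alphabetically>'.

Pot 1: 85 chips, eligible: A, B, C, D, E
Pot 2: 32 chips, eligible: A, B, C, D
Pot 3: 75 chips, eligible: B, C, D

Derivation:
Contributions: A=25, B=50, C=50, D=50, E=17
Folded: F
Pot levels (distinct totals of non-folded players): 17, 25, 50
Layer 1-17: 17 each from A, B, C, D, E = 17*5 = 85 chips; eligible A, B, C, D, E
Layer 18-25: 8 each from A, B, C, D = 8*4 = 32 chips; eligible A, B, C, D
Layer 26-50: 25 each from B, C, D = 25*3 = 75 chips; eligible B, C, D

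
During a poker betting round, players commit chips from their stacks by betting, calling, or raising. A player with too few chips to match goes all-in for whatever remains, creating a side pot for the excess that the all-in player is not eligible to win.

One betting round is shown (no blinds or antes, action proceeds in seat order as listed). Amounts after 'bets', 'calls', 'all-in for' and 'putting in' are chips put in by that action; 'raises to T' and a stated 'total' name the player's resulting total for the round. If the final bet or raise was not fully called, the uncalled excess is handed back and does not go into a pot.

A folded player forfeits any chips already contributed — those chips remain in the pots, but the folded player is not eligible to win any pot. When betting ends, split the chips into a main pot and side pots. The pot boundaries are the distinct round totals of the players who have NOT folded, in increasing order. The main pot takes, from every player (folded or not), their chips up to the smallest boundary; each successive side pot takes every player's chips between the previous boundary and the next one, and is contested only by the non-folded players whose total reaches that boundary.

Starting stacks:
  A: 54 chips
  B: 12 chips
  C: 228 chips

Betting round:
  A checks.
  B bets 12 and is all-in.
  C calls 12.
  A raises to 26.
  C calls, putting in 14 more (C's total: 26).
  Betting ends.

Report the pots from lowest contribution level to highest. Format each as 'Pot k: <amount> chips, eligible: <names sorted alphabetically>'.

Pot 1: 36 chips, eligible: A, B, C
Pot 2: 28 chips, eligible: A, C

Derivation:
Contributions: A=26, B=12, C=26
Pot levels (distinct totals of non-folded players): 12, 26
Layer 1-12: 12 each from A, B, C = 12*3 = 36 chips; eligible A, B, C
Layer 13-26: 14 each from A, C = 14*2 = 28 chips; eligible A, C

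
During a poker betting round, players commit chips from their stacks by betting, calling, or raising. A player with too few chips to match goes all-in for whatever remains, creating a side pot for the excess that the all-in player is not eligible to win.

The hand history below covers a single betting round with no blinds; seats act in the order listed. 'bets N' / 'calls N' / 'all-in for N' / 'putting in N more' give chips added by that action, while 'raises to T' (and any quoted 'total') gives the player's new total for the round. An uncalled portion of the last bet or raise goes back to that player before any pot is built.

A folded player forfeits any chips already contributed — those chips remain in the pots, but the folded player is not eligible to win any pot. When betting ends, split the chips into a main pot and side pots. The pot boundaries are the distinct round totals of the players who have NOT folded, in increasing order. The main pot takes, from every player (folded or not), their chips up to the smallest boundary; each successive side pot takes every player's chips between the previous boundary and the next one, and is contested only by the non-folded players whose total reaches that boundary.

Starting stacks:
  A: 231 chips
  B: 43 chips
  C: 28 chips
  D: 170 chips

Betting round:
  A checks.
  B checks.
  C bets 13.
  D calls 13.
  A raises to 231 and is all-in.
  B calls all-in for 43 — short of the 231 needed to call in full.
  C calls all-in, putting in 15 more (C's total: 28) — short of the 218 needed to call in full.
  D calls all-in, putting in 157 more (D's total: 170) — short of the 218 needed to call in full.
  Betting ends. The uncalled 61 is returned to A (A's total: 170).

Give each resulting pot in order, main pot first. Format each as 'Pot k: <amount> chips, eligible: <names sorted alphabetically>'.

Pot 1: 112 chips, eligible: A, B, C, D
Pot 2: 45 chips, eligible: A, B, D
Pot 3: 254 chips, eligible: A, D

Derivation:
Contributions (after 61 returned to A): A=170, B=43, C=28, D=170
Pot levels (distinct totals of non-folded players): 28, 43, 170
Layer 1-28: 28 each from A, B, C, D = 28*4 = 112 chips; eligible A, B, C, D
Layer 29-43: 15 each from A, B, D = 15*3 = 45 chips; eligible A, B, D
Layer 44-170: 127 each from A, D = 127*2 = 254 chips; eligible A, D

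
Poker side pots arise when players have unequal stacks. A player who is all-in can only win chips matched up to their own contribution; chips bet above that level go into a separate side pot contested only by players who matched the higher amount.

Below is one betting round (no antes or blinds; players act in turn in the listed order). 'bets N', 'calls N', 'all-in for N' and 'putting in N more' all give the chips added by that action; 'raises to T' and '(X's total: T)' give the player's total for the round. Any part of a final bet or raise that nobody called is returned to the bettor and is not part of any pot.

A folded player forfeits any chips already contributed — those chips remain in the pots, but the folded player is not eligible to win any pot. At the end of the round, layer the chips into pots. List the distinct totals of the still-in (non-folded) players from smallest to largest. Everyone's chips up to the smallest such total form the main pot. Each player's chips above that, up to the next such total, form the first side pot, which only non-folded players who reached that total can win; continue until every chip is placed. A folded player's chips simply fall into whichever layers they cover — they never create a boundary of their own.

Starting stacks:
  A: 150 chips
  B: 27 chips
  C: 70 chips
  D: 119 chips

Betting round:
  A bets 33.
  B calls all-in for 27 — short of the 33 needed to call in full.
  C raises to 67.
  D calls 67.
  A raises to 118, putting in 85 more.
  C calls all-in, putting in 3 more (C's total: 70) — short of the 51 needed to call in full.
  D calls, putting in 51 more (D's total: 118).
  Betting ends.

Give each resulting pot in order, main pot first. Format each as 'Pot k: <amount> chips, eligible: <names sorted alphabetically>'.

Pot 1: 108 chips, eligible: A, B, C, D
Pot 2: 129 chips, eligible: A, C, D
Pot 3: 96 chips, eligible: A, D

Derivation:
Contributions: A=118, B=27, C=70, D=118
Pot levels (distinct totals of non-folded players): 27, 70, 118
Layer 1-27: 27 each from A, B, C, D = 27*4 = 108 chips; eligible A, B, C, D
Layer 28-70: 43 each from A, C, D = 43*3 = 129 chips; eligible A, C, D
Layer 71-118: 48 each from A, D = 48*2 = 96 chips; eligible A, D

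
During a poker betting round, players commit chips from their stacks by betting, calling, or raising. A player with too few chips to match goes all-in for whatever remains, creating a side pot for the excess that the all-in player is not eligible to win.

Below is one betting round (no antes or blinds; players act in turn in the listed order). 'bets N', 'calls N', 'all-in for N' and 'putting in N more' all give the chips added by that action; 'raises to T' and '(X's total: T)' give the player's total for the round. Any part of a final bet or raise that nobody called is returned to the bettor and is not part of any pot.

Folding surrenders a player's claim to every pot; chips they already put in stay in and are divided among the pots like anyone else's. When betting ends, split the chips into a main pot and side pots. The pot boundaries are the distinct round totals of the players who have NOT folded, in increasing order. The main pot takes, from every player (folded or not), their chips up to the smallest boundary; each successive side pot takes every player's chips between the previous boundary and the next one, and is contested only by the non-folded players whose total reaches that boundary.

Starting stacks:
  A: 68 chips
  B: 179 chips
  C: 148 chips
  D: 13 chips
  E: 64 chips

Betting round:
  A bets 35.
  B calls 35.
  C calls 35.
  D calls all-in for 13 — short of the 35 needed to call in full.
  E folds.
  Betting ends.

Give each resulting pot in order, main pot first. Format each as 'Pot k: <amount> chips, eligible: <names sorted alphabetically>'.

Pot 1: 52 chips, eligible: A, B, C, D
Pot 2: 66 chips, eligible: A, B, C

Derivation:
Contributions: A=35, B=35, C=35, D=13
Folded: E
Pot levels (distinct totals of non-folded players): 13, 35
Layer 1-13: 13 each from A, B, C, D = 13*4 = 52 chips; eligible A, B, C, D
Layer 14-35: 22 each from A, B, C = 22*3 = 66 chips; eligible A, B, C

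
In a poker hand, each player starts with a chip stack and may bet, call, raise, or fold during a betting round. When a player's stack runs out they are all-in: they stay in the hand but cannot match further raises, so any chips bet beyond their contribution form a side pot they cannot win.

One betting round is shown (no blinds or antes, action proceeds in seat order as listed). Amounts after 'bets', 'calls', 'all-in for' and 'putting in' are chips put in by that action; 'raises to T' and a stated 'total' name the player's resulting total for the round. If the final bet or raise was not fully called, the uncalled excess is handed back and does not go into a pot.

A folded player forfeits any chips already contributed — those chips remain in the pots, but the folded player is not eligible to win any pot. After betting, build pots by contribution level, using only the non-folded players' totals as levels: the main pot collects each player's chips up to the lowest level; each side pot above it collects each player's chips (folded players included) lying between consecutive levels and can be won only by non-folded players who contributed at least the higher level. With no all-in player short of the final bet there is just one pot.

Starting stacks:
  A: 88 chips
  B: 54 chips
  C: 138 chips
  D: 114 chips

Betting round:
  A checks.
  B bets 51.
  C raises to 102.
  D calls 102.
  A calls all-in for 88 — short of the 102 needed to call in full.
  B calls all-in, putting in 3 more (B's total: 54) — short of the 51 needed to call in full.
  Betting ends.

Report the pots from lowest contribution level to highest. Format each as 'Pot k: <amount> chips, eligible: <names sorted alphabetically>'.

Contributions: A=88, B=54, C=102, D=102
Pot levels (distinct totals of non-folded players): 54, 88, 102
Layer 1-54: 54 each from A, B, C, D = 54*4 = 216 chips; eligible A, B, C, D
Layer 55-88: 34 each from A, C, D = 34*3 = 102 chips; eligible A, C, D
Layer 89-102: 14 each from C, D = 14*2 = 28 chips; eligible C, D

Pot 1: 216 chips, eligible: A, B, C, D
Pot 2: 102 chips, eligible: A, C, D
Pot 3: 28 chips, eligible: C, D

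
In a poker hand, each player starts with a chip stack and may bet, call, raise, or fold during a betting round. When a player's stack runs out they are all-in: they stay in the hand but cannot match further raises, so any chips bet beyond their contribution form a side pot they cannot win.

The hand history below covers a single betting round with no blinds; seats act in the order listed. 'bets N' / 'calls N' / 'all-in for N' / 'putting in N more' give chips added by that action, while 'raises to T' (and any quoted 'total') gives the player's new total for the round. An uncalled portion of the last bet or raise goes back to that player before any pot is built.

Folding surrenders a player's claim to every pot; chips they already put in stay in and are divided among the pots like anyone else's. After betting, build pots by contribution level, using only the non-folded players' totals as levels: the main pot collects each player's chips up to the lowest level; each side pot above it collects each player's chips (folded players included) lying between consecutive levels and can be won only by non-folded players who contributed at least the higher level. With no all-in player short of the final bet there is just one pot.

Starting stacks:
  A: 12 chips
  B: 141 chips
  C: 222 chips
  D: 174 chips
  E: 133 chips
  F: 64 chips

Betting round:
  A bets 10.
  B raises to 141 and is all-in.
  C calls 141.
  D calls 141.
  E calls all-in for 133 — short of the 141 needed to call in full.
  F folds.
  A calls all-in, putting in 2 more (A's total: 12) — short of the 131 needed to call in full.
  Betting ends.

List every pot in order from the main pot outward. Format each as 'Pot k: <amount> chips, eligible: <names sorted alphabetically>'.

Contributions: A=12, B=141, C=141, D=141, E=133
Folded: F
Pot levels (distinct totals of non-folded players): 12, 133, 141
Layer 1-12: 12 each from A, B, C, D, E = 12*5 = 60 chips; eligible A, B, C, D, E
Layer 13-133: 121 each from B, C, D, E = 121*4 = 484 chips; eligible B, C, D, E
Layer 134-141: 8 each from B, C, D = 8*3 = 24 chips; eligible B, C, D

Pot 1: 60 chips, eligible: A, B, C, D, E
Pot 2: 484 chips, eligible: B, C, D, E
Pot 3: 24 chips, eligible: B, C, D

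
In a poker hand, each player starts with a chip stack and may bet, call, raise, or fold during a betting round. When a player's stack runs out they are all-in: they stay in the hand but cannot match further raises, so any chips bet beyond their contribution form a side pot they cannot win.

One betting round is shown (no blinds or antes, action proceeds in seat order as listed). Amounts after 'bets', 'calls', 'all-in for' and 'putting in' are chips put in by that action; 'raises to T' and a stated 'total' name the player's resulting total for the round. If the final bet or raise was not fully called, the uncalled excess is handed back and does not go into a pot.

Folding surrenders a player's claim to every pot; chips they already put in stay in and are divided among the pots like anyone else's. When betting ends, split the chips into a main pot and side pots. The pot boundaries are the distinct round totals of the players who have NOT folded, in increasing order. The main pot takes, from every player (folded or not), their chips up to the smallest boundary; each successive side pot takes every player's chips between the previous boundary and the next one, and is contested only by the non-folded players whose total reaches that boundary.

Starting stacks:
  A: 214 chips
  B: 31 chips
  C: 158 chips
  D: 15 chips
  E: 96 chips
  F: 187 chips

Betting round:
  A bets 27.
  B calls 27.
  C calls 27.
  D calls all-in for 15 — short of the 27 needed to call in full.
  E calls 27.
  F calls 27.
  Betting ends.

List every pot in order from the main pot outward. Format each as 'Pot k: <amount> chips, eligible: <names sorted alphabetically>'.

Pot 1: 90 chips, eligible: A, B, C, D, E, F
Pot 2: 60 chips, eligible: A, B, C, E, F

Derivation:
Contributions: A=27, B=27, C=27, D=15, E=27, F=27
Pot levels (distinct totals of non-folded players): 15, 27
Layer 1-15: 15 each from A, B, C, D, E, F = 15*6 = 90 chips; eligible A, B, C, D, E, F
Layer 16-27: 12 each from A, B, C, E, F = 12*5 = 60 chips; eligible A, B, C, E, F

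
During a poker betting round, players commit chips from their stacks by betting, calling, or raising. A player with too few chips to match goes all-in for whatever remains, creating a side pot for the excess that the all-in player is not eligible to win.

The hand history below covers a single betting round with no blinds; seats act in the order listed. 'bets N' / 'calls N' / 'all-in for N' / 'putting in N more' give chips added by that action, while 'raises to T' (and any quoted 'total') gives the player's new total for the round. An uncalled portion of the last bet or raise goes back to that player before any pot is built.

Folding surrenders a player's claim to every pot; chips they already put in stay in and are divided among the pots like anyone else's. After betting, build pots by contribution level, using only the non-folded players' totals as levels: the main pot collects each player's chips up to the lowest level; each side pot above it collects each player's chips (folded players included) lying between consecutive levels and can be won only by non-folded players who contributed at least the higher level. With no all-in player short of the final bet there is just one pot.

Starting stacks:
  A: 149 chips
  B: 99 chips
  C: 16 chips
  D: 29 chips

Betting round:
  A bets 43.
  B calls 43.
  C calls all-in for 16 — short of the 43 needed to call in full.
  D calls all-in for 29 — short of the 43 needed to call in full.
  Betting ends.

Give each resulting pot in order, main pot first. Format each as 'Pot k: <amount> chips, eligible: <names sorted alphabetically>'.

Pot 1: 64 chips, eligible: A, B, C, D
Pot 2: 39 chips, eligible: A, B, D
Pot 3: 28 chips, eligible: A, B

Derivation:
Contributions: A=43, B=43, C=16, D=29
Pot levels (distinct totals of non-folded players): 16, 29, 43
Layer 1-16: 16 each from A, B, C, D = 16*4 = 64 chips; eligible A, B, C, D
Layer 17-29: 13 each from A, B, D = 13*3 = 39 chips; eligible A, B, D
Layer 30-43: 14 each from A, B = 14*2 = 28 chips; eligible A, B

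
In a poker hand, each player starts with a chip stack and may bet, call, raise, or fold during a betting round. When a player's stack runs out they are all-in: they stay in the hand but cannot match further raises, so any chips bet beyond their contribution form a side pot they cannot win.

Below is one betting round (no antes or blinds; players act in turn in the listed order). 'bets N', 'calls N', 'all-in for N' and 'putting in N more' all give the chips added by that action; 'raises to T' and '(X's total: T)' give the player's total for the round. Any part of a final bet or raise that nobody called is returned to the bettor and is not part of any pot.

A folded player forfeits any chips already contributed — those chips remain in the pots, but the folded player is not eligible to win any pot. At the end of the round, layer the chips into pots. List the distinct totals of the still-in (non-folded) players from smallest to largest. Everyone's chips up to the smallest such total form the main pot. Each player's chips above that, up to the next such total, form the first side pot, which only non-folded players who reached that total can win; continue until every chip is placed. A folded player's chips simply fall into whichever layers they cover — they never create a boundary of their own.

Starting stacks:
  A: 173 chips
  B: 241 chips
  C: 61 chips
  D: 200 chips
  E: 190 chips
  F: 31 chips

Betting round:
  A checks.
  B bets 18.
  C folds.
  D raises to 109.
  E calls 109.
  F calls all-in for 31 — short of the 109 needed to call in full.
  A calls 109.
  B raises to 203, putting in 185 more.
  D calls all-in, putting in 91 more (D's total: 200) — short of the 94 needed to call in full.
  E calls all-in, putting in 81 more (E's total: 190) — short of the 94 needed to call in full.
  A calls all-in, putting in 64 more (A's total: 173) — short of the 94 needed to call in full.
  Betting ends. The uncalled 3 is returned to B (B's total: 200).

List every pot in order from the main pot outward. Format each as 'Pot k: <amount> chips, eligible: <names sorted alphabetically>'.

Pot 1: 155 chips, eligible: A, B, D, E, F
Pot 2: 568 chips, eligible: A, B, D, E
Pot 3: 51 chips, eligible: B, D, E
Pot 4: 20 chips, eligible: B, D

Derivation:
Contributions (after 3 returned to B): A=173, B=200, D=200, E=190, F=31
Folded: C
Pot levels (distinct totals of non-folded players): 31, 173, 190, 200
Layer 1-31: 31 each from A, B, D, E, F = 31*5 = 155 chips; eligible A, B, D, E, F
Layer 32-173: 142 each from A, B, D, E = 142*4 = 568 chips; eligible A, B, D, E
Layer 174-190: 17 each from B, D, E = 17*3 = 51 chips; eligible B, D, E
Layer 191-200: 10 each from B, D = 10*2 = 20 chips; eligible B, D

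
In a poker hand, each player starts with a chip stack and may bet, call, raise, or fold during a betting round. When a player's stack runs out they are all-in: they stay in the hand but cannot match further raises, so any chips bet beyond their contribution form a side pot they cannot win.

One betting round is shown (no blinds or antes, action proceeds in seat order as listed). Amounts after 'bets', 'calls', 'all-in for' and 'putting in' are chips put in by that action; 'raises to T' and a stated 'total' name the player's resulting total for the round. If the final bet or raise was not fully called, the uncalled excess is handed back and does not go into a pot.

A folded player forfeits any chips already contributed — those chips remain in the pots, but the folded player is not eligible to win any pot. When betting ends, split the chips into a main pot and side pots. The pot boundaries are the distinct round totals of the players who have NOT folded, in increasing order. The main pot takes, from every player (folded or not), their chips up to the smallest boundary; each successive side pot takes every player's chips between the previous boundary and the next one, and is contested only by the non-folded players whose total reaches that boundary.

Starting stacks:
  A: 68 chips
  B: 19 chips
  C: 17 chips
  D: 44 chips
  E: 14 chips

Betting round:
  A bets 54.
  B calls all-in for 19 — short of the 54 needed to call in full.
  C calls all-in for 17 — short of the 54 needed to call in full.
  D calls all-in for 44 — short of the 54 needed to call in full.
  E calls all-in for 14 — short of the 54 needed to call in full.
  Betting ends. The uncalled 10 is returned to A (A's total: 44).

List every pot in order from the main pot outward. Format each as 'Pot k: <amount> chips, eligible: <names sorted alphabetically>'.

Contributions (after 10 returned to A): A=44, B=19, C=17, D=44, E=14
Pot levels (distinct totals of non-folded players): 14, 17, 19, 44
Layer 1-14: 14 each from A, B, C, D, E = 14*5 = 70 chips; eligible A, B, C, D, E
Layer 15-17: 3 each from A, B, C, D = 3*4 = 12 chips; eligible A, B, C, D
Layer 18-19: 2 each from A, B, D = 2*3 = 6 chips; eligible A, B, D
Layer 20-44: 25 each from A, D = 25*2 = 50 chips; eligible A, D

Pot 1: 70 chips, eligible: A, B, C, D, E
Pot 2: 12 chips, eligible: A, B, C, D
Pot 3: 6 chips, eligible: A, B, D
Pot 4: 50 chips, eligible: A, D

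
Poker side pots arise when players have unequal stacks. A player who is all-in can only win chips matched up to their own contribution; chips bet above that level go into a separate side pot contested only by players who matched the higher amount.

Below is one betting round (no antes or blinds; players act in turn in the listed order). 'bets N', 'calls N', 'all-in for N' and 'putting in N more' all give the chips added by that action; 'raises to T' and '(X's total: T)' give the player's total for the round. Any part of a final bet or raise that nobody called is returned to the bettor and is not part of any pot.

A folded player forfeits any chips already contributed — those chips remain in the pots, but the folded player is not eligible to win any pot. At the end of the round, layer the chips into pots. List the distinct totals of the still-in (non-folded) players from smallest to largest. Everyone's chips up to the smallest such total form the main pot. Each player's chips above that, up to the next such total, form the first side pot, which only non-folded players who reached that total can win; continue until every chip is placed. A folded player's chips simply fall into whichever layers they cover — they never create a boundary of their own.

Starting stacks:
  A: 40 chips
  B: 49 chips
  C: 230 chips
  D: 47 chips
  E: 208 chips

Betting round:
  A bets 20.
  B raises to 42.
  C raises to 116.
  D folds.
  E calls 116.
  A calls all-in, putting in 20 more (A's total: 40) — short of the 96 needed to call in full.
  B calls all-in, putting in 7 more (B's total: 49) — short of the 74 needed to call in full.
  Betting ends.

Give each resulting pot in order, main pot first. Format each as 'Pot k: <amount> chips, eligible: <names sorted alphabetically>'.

Pot 1: 160 chips, eligible: A, B, C, E
Pot 2: 27 chips, eligible: B, C, E
Pot 3: 134 chips, eligible: C, E

Derivation:
Contributions: A=40, B=49, C=116, E=116
Folded: D
Pot levels (distinct totals of non-folded players): 40, 49, 116
Layer 1-40: 40 each from A, B, C, E = 40*4 = 160 chips; eligible A, B, C, E
Layer 41-49: 9 each from B, C, E = 9*3 = 27 chips; eligible B, C, E
Layer 50-116: 67 each from C, E = 67*2 = 134 chips; eligible C, E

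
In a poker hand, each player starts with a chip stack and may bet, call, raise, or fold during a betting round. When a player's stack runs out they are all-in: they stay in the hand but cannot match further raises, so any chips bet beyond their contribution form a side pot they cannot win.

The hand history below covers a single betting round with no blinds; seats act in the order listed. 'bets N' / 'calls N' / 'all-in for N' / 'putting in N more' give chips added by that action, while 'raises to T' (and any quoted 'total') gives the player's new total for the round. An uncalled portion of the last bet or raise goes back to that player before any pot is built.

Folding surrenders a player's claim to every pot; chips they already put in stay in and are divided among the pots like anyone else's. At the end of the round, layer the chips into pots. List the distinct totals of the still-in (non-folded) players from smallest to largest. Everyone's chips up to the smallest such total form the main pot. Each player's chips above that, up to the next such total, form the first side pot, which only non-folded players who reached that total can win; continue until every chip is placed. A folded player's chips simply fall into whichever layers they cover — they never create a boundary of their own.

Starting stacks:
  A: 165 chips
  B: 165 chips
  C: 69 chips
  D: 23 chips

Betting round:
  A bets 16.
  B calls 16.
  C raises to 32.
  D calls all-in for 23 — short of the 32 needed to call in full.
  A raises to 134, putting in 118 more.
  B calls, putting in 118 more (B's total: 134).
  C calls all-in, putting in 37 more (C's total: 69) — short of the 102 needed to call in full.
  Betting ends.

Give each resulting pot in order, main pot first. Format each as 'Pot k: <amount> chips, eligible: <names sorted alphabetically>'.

Pot 1: 92 chips, eligible: A, B, C, D
Pot 2: 138 chips, eligible: A, B, C
Pot 3: 130 chips, eligible: A, B

Derivation:
Contributions: A=134, B=134, C=69, D=23
Pot levels (distinct totals of non-folded players): 23, 69, 134
Layer 1-23: 23 each from A, B, C, D = 23*4 = 92 chips; eligible A, B, C, D
Layer 24-69: 46 each from A, B, C = 46*3 = 138 chips; eligible A, B, C
Layer 70-134: 65 each from A, B = 65*2 = 130 chips; eligible A, B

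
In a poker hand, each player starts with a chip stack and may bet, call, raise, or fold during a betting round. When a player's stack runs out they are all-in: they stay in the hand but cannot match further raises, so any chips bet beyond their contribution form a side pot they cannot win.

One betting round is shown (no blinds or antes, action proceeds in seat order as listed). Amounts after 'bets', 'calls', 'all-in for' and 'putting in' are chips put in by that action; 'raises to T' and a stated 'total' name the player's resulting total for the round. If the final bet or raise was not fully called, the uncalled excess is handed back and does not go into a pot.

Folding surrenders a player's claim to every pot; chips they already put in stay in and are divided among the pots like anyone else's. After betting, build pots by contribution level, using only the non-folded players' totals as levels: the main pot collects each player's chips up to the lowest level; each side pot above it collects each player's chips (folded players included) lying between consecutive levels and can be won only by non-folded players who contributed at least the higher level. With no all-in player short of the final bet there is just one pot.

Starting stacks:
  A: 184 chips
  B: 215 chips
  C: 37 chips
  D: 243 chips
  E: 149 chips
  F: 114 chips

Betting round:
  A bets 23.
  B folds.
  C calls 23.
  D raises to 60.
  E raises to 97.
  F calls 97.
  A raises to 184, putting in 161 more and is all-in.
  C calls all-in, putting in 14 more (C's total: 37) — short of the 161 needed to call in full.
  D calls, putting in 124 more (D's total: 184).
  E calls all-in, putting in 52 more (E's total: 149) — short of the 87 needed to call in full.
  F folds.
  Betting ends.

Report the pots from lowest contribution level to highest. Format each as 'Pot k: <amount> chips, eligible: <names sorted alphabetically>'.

Contributions: A=184, C=37, D=184, E=149, F=97
Folded: B, F
Pot levels (distinct totals of non-folded players): 37, 149, 184
Layer 1-37: 37 each from A, C, D, E, F = 37*5 = 185 chips; eligible A, C, D, E
Layer 38-149: A 112 + D 112 + E 112 + F 60 = 396 chips; eligible A, D, E
Layer 150-184: 35 each from A, D = 35*2 = 70 chips; eligible A, D

Pot 1: 185 chips, eligible: A, C, D, E
Pot 2: 396 chips, eligible: A, D, E
Pot 3: 70 chips, eligible: A, D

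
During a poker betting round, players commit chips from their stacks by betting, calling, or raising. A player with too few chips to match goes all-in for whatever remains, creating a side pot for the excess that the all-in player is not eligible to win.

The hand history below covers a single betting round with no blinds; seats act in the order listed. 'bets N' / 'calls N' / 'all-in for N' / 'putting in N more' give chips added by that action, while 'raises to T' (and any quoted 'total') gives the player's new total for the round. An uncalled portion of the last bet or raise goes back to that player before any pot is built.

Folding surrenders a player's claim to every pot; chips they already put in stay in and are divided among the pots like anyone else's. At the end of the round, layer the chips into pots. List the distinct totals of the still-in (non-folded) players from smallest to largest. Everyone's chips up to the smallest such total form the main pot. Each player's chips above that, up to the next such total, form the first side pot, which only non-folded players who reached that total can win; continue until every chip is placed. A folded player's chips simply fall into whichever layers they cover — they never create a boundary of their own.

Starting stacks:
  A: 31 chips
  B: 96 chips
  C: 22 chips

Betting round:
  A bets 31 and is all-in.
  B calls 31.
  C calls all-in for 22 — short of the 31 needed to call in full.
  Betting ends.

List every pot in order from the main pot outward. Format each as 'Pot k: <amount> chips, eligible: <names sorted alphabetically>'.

Pot 1: 66 chips, eligible: A, B, C
Pot 2: 18 chips, eligible: A, B

Derivation:
Contributions: A=31, B=31, C=22
Pot levels (distinct totals of non-folded players): 22, 31
Layer 1-22: 22 each from A, B, C = 22*3 = 66 chips; eligible A, B, C
Layer 23-31: 9 each from A, B = 9*2 = 18 chips; eligible A, B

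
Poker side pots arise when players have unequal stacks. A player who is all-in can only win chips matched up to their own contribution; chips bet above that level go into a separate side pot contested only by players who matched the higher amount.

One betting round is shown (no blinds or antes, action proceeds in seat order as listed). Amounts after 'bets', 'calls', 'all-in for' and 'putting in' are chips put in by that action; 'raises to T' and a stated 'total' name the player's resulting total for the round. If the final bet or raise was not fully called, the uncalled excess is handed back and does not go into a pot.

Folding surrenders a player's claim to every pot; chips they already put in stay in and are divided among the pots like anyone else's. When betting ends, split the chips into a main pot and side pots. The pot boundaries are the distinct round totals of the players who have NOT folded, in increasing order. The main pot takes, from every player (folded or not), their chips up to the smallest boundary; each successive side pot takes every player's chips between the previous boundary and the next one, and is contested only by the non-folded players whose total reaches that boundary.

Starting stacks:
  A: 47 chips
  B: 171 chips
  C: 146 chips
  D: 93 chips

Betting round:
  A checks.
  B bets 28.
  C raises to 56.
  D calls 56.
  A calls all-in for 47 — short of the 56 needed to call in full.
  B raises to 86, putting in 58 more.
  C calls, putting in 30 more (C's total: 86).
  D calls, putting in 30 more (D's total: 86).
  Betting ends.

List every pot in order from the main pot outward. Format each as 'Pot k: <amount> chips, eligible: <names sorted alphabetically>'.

Contributions: A=47, B=86, C=86, D=86
Pot levels (distinct totals of non-folded players): 47, 86
Layer 1-47: 47 each from A, B, C, D = 47*4 = 188 chips; eligible A, B, C, D
Layer 48-86: 39 each from B, C, D = 39*3 = 117 chips; eligible B, C, D

Pot 1: 188 chips, eligible: A, B, C, D
Pot 2: 117 chips, eligible: B, C, D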